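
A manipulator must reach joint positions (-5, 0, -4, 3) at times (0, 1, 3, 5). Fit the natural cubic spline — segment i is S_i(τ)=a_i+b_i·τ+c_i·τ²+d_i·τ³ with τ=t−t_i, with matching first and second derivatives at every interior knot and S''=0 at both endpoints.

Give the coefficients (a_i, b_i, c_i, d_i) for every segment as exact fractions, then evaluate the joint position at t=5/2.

Δ: Δ0=5, Δ1=-2, Δ2=7/2
row 1: diag=6, rhs=-42; c'=1/3, d'=-7
row 2: denom=8−2·1/3=22/3; d'=(33−2·-7)/(22/3)=141/22
back: M2=141/22
back: M1=-7−1/3·141/22=-201/22
M: M0=0, M1=-201/22, M2=141/22, M3=0
seg 0: a=-5, c=M0/2=0, d=(M1−M0)/(6·1)=-67/44, b=Δ0−h0·(2M0+M1)/6=287/44
seg 1: a=0, c=M1/2=-201/44, d=(M2−M1)/(6·2)=57/44, b=Δ1−h1·(2M1+M2)/6=43/22
seg 2: a=-4, c=M2/2=141/44, d=(M3−M2)/(6·2)=-47/88, b=Δ2−h2·(2M2+M3)/6=-17/22
t_q=5/2 → seg 1, τ=3/2; S=0+43/22·τ+-201/44·τ²+57/44·τ³=-1047/352

  seg 0: a=-5 b=287/44 c=0 d=-67/44
  seg 1: a=0 b=43/22 c=-201/44 d=57/44
  seg 2: a=-4 b=-17/22 c=141/44 d=-47/88
S(5/2) = -1047/352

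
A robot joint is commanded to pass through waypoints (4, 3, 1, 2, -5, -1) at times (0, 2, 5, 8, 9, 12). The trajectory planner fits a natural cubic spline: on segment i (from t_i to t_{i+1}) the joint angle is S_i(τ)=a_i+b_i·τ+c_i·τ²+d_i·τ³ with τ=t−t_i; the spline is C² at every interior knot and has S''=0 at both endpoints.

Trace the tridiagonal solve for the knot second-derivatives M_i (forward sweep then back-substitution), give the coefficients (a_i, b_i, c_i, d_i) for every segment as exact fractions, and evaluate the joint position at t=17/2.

Δ: Δ0=-1/2, Δ1=-2/3, Δ2=1/3, Δ3=-7, Δ4=4/3
row 1: diag=10, rhs=-1; c'=3/10, d'=-1/10
row 2: denom=12−3·3/10=111/10; d'=(6−3·-1/10)/(111/10)=21/37
row 3: denom=8−3·10/37=266/37; d'=(-44−3·21/37)/(266/37)=-89/14
row 4: denom=8−1·37/266=2091/266; d'=(50−1·-89/14)/(2091/266)=4997/697
back: M4=4997/697
back: M3=-89/14−37/266·4997/697=-5126/697
back: M2=21/37−10/37·-5126/697=1781/697
back: M1=-1/10−3/10·1781/697=-604/697
M: M0=0, M1=-604/697, M2=1781/697, M3=-5126/697, M4=4997/697, M5=0
seg 0: a=4, c=M0/2=0, d=(M1−M0)/(6·2)=-151/2091, b=Δ0−h0·(2M0+M1)/6=-883/4182
seg 1: a=3, c=M1/2=-302/697, d=(M2−M1)/(6·3)=265/1394, b=Δ1−h1·(2M1+M2)/6=-4507/4182
seg 2: a=1, c=M2/2=1781/1394, d=(M3−M2)/(6·3)=-6907/12546, b=Δ2−h2·(2M2+M3)/6=179/123
seg 3: a=2, c=M3/2=-2563/697, d=(M4−M3)/(6·1)=10123/4182, b=Δ3−h3·(2M3+M4)/6=-24019/4182
seg 4: a=-5, c=M4/2=4997/1394, d=(M5−M4)/(6·3)=-4997/12546, b=Δ4−h4·(2M4+M5)/6=-12203/2091
t_q=17/2 → seg 3, τ=1/2; S=2+-24019/4182·τ+-2563/697·τ²+10123/4182·τ³=-16599/11152

  seg 0: a=4 b=-883/4182 c=0 d=-151/2091
  seg 1: a=3 b=-4507/4182 c=-302/697 d=265/1394
  seg 2: a=1 b=179/123 c=1781/1394 d=-6907/12546
  seg 3: a=2 b=-24019/4182 c=-2563/697 d=10123/4182
  seg 4: a=-5 b=-12203/2091 c=4997/1394 d=-4997/12546
S(17/2) = -16599/11152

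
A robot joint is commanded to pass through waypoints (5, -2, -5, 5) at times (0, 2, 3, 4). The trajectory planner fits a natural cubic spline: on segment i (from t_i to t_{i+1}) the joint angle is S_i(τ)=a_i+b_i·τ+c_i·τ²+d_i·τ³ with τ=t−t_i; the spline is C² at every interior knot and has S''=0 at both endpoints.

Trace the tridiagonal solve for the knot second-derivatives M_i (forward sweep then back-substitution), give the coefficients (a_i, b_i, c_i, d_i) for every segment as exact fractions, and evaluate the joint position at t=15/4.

  seg 0: a=5 b=-117/46 c=0 d=-11/46
  seg 1: a=-2 b=-249/46 c=-33/23 d=177/46
  seg 2: a=-5 b=75/23 c=465/46 d=-155/46
S(15/4) = 5035/2944

Δ: Δ0=-7/2, Δ1=-3, Δ2=10
row 1: diag=6, rhs=3; c'=1/6, d'=1/2
row 2: denom=4−1·1/6=23/6; d'=(78−1·1/2)/(23/6)=465/23
back: M2=465/23
back: M1=1/2−1/6·465/23=-66/23
M: M0=0, M1=-66/23, M2=465/23, M3=0
seg 0: a=5, c=M0/2=0, d=(M1−M0)/(6·2)=-11/46, b=Δ0−h0·(2M0+M1)/6=-117/46
seg 1: a=-2, c=M1/2=-33/23, d=(M2−M1)/(6·1)=177/46, b=Δ1−h1·(2M1+M2)/6=-249/46
seg 2: a=-5, c=M2/2=465/46, d=(M3−M2)/(6·1)=-155/46, b=Δ2−h2·(2M2+M3)/6=75/23
t_q=15/4 → seg 2, τ=3/4; S=-5+75/23·τ+465/46·τ²+-155/46·τ³=5035/2944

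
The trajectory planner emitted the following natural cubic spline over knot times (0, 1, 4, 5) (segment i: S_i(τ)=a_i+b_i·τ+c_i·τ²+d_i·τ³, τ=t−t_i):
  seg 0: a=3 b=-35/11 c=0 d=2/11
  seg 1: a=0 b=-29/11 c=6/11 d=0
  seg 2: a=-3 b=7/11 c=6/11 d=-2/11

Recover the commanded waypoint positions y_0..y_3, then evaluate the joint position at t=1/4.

y_0 = S_0(0) = a_0 = 3
y_1 = S_1(0) = a_1 = 0
y_2 = S_2(0) = a_2 = -3
y_3 = S_2(1) = -2
t_q=1/4 is in segment 0 (τ=1/4); S_0(τ)=777/352

y_0=3 y_1=0 y_2=-3 y_3=-2
S(1/4) = 777/352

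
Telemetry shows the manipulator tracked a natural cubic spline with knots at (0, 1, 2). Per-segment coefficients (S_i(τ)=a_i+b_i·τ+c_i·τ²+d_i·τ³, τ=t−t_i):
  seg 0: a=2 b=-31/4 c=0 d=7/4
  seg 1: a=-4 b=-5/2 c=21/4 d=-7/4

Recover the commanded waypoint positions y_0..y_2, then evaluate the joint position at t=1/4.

y_0 = S_0(0) = a_0 = 2
y_1 = S_1(0) = a_1 = -4
y_2 = S_1(1) = -3
t_q=1/4 is in segment 0 (τ=1/4); S_0(τ)=23/256

y_0=2 y_1=-4 y_2=-3
S(1/4) = 23/256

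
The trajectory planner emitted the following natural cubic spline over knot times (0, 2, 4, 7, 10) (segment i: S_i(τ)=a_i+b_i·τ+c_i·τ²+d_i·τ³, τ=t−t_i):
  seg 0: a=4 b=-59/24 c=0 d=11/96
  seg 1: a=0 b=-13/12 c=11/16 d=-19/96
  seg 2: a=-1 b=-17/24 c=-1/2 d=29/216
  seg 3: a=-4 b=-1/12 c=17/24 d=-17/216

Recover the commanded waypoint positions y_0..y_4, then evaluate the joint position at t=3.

y_0 = S_0(0) = a_0 = 4
y_1 = S_1(0) = a_1 = 0
y_2 = S_2(0) = a_2 = -1
y_3 = S_3(0) = a_3 = -4
y_4 = S_3(3) = 0
t_q=3 is in segment 1 (τ=1); S_1(τ)=-19/32

y_0=4 y_1=0 y_2=-1 y_3=-4 y_4=0
S(3) = -19/32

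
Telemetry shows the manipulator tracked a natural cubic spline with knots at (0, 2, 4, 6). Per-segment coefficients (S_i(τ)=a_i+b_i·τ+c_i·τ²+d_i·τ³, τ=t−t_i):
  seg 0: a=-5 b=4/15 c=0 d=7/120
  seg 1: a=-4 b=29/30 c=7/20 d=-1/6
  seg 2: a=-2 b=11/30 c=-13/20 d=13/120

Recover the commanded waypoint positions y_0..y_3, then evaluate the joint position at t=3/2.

y_0=-5 y_1=-4 y_2=-2 y_3=-3
S(3/2) = -1409/320

y_0 = S_0(0) = a_0 = -5
y_1 = S_1(0) = a_1 = -4
y_2 = S_2(0) = a_2 = -2
y_3 = S_2(2) = -3
t_q=3/2 is in segment 0 (τ=3/2); S_0(τ)=-1409/320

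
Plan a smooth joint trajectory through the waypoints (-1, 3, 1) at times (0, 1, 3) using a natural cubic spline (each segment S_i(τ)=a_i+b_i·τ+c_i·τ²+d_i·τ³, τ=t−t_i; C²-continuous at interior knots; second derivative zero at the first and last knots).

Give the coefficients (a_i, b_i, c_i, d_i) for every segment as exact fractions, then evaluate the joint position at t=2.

Δ: Δ0=4, Δ1=-1
row 1: diag=6, rhs=-30; c'=1/3, d'=-5
back: M1=-5
M: M0=0, M1=-5, M2=0
seg 0: a=-1, c=M0/2=0, d=(M1−M0)/(6·1)=-5/6, b=Δ0−h0·(2M0+M1)/6=29/6
seg 1: a=3, c=M1/2=-5/2, d=(M2−M1)/(6·2)=5/12, b=Δ1−h1·(2M1+M2)/6=7/3
t_q=2 → seg 1, τ=1; S=3+7/3·τ+-5/2·τ²+5/12·τ³=13/4

  seg 0: a=-1 b=29/6 c=0 d=-5/6
  seg 1: a=3 b=7/3 c=-5/2 d=5/12
S(2) = 13/4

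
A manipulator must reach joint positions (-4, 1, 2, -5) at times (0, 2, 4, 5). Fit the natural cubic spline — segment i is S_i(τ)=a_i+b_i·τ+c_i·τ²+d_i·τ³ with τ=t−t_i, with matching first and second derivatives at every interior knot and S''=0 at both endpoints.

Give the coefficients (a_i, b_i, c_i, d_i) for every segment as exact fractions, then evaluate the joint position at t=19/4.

  seg 0: a=-4 b=26/11 c=0 d=3/88
  seg 1: a=1 b=61/22 c=9/44 d=-59/88
  seg 2: a=2 b=-49/11 c=-42/11 d=14/11
S(19/4) = -1039/352

Δ: Δ0=5/2, Δ1=1/2, Δ2=-7
row 1: diag=8, rhs=-12; c'=1/4, d'=-3/2
row 2: denom=6−2·1/4=11/2; d'=(-45−2·-3/2)/(11/2)=-84/11
back: M2=-84/11
back: M1=-3/2−1/4·-84/11=9/22
M: M0=0, M1=9/22, M2=-84/11, M3=0
seg 0: a=-4, c=M0/2=0, d=(M1−M0)/(6·2)=3/88, b=Δ0−h0·(2M0+M1)/6=26/11
seg 1: a=1, c=M1/2=9/44, d=(M2−M1)/(6·2)=-59/88, b=Δ1−h1·(2M1+M2)/6=61/22
seg 2: a=2, c=M2/2=-42/11, d=(M3−M2)/(6·1)=14/11, b=Δ2−h2·(2M2+M3)/6=-49/11
t_q=19/4 → seg 2, τ=3/4; S=2+-49/11·τ+-42/11·τ²+14/11·τ³=-1039/352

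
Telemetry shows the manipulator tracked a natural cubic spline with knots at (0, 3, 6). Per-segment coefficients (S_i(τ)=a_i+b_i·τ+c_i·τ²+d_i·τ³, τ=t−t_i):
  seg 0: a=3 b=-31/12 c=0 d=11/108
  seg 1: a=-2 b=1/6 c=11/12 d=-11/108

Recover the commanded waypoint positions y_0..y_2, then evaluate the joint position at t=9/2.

y_0=3 y_1=-2 y_2=4
S(9/2) = -1/32

y_0 = S_0(0) = a_0 = 3
y_1 = S_1(0) = a_1 = -2
y_2 = S_1(3) = 4
t_q=9/2 is in segment 1 (τ=3/2); S_1(τ)=-1/32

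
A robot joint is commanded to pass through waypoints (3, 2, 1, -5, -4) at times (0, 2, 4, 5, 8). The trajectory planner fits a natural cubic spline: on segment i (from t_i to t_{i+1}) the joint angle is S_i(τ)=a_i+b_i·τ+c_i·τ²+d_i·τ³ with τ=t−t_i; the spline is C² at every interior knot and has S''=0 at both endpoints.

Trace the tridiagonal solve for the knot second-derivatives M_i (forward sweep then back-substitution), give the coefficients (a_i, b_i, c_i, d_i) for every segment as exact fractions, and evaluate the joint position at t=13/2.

  seg 0: a=3 b=-140/129 c=0 d=151/1032
  seg 1: a=2 b=173/258 c=151/172 d=-755/1032
  seg 2: a=1 b=-593/129 c=-151/43 d=272/129
  seg 3: a=-5 b=-683/129 c=121/43 d=-121/387
S(13/2) = -2637/344

Δ: Δ0=-1/2, Δ1=-1/2, Δ2=-6, Δ3=1/3
row 1: diag=8, rhs=0; c'=1/4, d'=0
row 2: denom=6−2·1/4=11/2; d'=(-33−2·0)/(11/2)=-6
row 3: denom=8−1·2/11=86/11; d'=(38−1·-6)/(86/11)=242/43
back: M3=242/43
back: M2=-6−2/11·242/43=-302/43
back: M1=0−1/4·-302/43=151/86
M: M0=0, M1=151/86, M2=-302/43, M3=242/43, M4=0
seg 0: a=3, c=M0/2=0, d=(M1−M0)/(6·2)=151/1032, b=Δ0−h0·(2M0+M1)/6=-140/129
seg 1: a=2, c=M1/2=151/172, d=(M2−M1)/(6·2)=-755/1032, b=Δ1−h1·(2M1+M2)/6=173/258
seg 2: a=1, c=M2/2=-151/43, d=(M3−M2)/(6·1)=272/129, b=Δ2−h2·(2M2+M3)/6=-593/129
seg 3: a=-5, c=M3/2=121/43, d=(M4−M3)/(6·3)=-121/387, b=Δ3−h3·(2M3+M4)/6=-683/129
t_q=13/2 → seg 3, τ=3/2; S=-5+-683/129·τ+121/43·τ²+-121/387·τ³=-2637/344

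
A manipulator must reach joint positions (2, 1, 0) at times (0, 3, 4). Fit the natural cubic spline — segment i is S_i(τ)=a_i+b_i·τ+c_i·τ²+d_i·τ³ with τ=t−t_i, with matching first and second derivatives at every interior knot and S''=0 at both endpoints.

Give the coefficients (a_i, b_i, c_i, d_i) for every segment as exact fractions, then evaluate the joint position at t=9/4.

Δ: Δ0=-1/3, Δ1=-1
row 1: diag=8, rhs=-4; c'=1/8, d'=-1/2
back: M1=-1/2
M: M0=0, M1=-1/2, M2=0
seg 0: a=2, c=M0/2=0, d=(M1−M0)/(6·3)=-1/36, b=Δ0−h0·(2M0+M1)/6=-1/12
seg 1: a=1, c=M1/2=-1/4, d=(M2−M1)/(6·1)=1/12, b=Δ1−h1·(2M1+M2)/6=-5/6
t_q=9/4 → seg 0, τ=9/4; S=2+-1/12·τ+0·τ²+-1/36·τ³=383/256

  seg 0: a=2 b=-1/12 c=0 d=-1/36
  seg 1: a=1 b=-5/6 c=-1/4 d=1/12
S(9/4) = 383/256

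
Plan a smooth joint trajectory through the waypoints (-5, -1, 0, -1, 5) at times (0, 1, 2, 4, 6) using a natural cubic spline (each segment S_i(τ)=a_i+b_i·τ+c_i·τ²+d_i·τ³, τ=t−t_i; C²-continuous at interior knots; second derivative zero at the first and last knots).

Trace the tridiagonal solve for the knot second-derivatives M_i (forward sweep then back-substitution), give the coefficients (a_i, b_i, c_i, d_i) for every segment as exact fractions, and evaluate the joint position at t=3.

Δ: Δ0=4, Δ1=1, Δ2=-1/2, Δ3=3
row 1: diag=4, rhs=-18; c'=1/4, d'=-9/2
row 2: denom=6−1·1/4=23/4; d'=(-9−1·-9/2)/(23/4)=-18/23
row 3: denom=8−2·8/23=168/23; d'=(21−2·-18/23)/(168/23)=173/56
back: M3=173/56
back: M2=-18/23−8/23·173/56=-13/7
back: M1=-9/2−1/4·-13/7=-113/28
M: M0=0, M1=-113/28, M2=-13/7, M3=173/56, M4=0
seg 0: a=-5, c=M0/2=0, d=(M1−M0)/(6·1)=-113/168, b=Δ0−h0·(2M0+M1)/6=785/168
seg 1: a=-1, c=M1/2=-113/56, d=(M2−M1)/(6·1)=61/168, b=Δ1−h1·(2M1+M2)/6=223/84
seg 2: a=0, c=M2/2=-13/14, d=(M3−M2)/(6·2)=277/672, b=Δ2−h2·(2M2+M3)/6=-7/24
seg 3: a=-1, c=M3/2=173/112, d=(M4−M3)/(6·2)=-173/672, b=Δ3−h3·(2M3+M4)/6=79/84
t_q=3 → seg 2, τ=1; S=0+-7/24·τ+-13/14·τ²+277/672·τ³=-181/224

  seg 0: a=-5 b=785/168 c=0 d=-113/168
  seg 1: a=-1 b=223/84 c=-113/56 d=61/168
  seg 2: a=0 b=-7/24 c=-13/14 d=277/672
  seg 3: a=-1 b=79/84 c=173/112 d=-173/672
S(3) = -181/224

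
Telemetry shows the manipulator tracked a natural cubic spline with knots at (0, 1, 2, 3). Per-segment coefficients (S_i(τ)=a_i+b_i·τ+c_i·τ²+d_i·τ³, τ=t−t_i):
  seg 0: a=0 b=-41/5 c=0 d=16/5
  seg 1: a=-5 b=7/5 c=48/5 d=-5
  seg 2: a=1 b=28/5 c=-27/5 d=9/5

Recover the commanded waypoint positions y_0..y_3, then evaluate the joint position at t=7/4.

y_0=0 y_1=-5 y_2=1 y_3=3
S(7/4) = -211/320

y_0 = S_0(0) = a_0 = 0
y_1 = S_1(0) = a_1 = -5
y_2 = S_2(0) = a_2 = 1
y_3 = S_2(1) = 3
t_q=7/4 is in segment 1 (τ=3/4); S_1(τ)=-211/320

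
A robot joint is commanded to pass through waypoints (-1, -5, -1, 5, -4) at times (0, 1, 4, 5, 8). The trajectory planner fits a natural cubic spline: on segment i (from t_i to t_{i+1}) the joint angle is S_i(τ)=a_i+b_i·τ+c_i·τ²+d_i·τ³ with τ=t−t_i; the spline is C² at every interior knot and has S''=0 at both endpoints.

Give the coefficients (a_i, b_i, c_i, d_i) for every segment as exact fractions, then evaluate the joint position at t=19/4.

Δ: Δ0=-4, Δ1=4/3, Δ2=6, Δ3=-3
row 1: diag=8, rhs=32; c'=3/8, d'=4
row 2: denom=8−3·3/8=55/8; d'=(28−3·4)/(55/8)=128/55
row 3: denom=8−1·8/55=432/55; d'=(-54−1·128/55)/(432/55)=-1549/216
back: M3=-1549/216
back: M2=128/55−8/55·-1549/216=91/27
back: M1=4−3/8·91/27=197/72
M: M0=0, M1=197/72, M2=91/27, M3=-1549/216, M4=0
seg 0: a=-1, c=M0/2=0, d=(M1−M0)/(6·1)=197/432, b=Δ0−h0·(2M0+M1)/6=-1925/432
seg 1: a=-5, c=M1/2=197/144, d=(M2−M1)/(6·3)=137/3888, b=Δ1−h1·(2M1+M2)/6=-667/216
seg 2: a=-1, c=M2/2=91/54, d=(M3−M2)/(6·1)=-253/144, b=Δ2−h2·(2M2+M3)/6=2623/432
seg 3: a=5, c=M3/2=-1549/432, d=(M4−M3)/(6·3)=1549/3888, b=Δ3−h3·(2M3+M4)/6=901/216
t_q=19/4 → seg 2, τ=3/4; S=-1+2623/432·τ+91/54·τ²+-253/144·τ³=34657/9216

  seg 0: a=-1 b=-1925/432 c=0 d=197/432
  seg 1: a=-5 b=-667/216 c=197/144 d=137/3888
  seg 2: a=-1 b=2623/432 c=91/54 d=-253/144
  seg 3: a=5 b=901/216 c=-1549/432 d=1549/3888
S(19/4) = 34657/9216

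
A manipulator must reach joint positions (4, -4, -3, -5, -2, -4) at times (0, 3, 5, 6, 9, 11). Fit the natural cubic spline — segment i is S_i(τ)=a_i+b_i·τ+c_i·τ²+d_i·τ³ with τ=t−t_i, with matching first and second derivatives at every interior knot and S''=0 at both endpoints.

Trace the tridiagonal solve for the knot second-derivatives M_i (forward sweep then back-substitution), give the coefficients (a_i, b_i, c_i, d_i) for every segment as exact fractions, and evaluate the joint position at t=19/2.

Δ: Δ0=-8/3, Δ1=1/2, Δ2=-2, Δ3=1, Δ4=-1
row 1: diag=10, rhs=19; c'=1/5, d'=19/10
row 2: denom=6−2·1/5=28/5; d'=(-15−2·19/10)/(28/5)=-47/14
row 3: denom=8−1·5/28=219/28; d'=(18−1·-47/14)/(219/28)=598/219
row 4: denom=10−3·28/73=646/73; d'=(-12−3·598/219)/(646/73)=-737/323
back: M4=-737/323
back: M3=598/219−28/73·-737/323=3494/969
back: M2=-47/14−5/28·3494/969=-3877/969
back: M1=19/10−1/5·-3877/969=5233/1938
M: M0=0, M1=5233/1938, M2=-3877/969, M3=3494/969, M4=-737/323, M5=0
seg 0: a=4, c=M0/2=0, d=(M1−M0)/(6·3)=5233/34884, b=Δ0−h0·(2M0+M1)/6=-15569/3876
seg 1: a=-4, c=M1/2=5233/3876, d=(M2−M1)/(6·2)=-1443/2584, b=Δ1−h1·(2M1+M2)/6=65/1938
seg 2: a=-3, c=M2/2=-3877/1938, d=(M3−M2)/(6·1)=819/646, b=Δ2−h2·(2M2+M3)/6=-1228/969
seg 3: a=-5, c=M3/2=1747/969, d=(M4−M3)/(6·3)=-5705/17442, b=Δ3−h3·(2M3+M4)/6=-167/114
seg 4: a=-2, c=M4/2=-737/646, d=(M5−M4)/(6·2)=737/3876, b=Δ4−h4·(2M4+M5)/6=505/969
t_q=19/2 → seg 4, τ=1/2; S=-2+505/969·τ+-737/646·τ²+737/3876·τ³=-20681/10336

  seg 0: a=4 b=-15569/3876 c=0 d=5233/34884
  seg 1: a=-4 b=65/1938 c=5233/3876 d=-1443/2584
  seg 2: a=-3 b=-1228/969 c=-3877/1938 d=819/646
  seg 3: a=-5 b=-167/114 c=1747/969 d=-5705/17442
  seg 4: a=-2 b=505/969 c=-737/646 d=737/3876
S(19/2) = -20681/10336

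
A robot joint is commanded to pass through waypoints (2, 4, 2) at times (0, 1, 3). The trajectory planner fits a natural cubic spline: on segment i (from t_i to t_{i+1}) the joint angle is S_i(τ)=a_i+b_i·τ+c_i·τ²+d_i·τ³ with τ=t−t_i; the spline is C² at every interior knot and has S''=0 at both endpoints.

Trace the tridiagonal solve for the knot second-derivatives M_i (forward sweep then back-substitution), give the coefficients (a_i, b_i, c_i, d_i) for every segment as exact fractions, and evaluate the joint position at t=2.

Δ: Δ0=2, Δ1=-1
row 1: diag=6, rhs=-18; c'=1/3, d'=-3
back: M1=-3
M: M0=0, M1=-3, M2=0
seg 0: a=2, c=M0/2=0, d=(M1−M0)/(6·1)=-1/2, b=Δ0−h0·(2M0+M1)/6=5/2
seg 1: a=4, c=M1/2=-3/2, d=(M2−M1)/(6·2)=1/4, b=Δ1−h1·(2M1+M2)/6=1
t_q=2 → seg 1, τ=1; S=4+1·τ+-3/2·τ²+1/4·τ³=15/4

  seg 0: a=2 b=5/2 c=0 d=-1/2
  seg 1: a=4 b=1 c=-3/2 d=1/4
S(2) = 15/4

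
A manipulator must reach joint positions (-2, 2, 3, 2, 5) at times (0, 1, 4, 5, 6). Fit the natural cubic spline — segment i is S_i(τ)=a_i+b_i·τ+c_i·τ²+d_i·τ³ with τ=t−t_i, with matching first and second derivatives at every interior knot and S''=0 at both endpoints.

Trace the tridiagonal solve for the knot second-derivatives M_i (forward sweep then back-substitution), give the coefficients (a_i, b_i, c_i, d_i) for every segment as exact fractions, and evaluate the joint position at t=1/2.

Δ: Δ0=4, Δ1=1/3, Δ2=-1, Δ3=3
row 1: diag=8, rhs=-22; c'=3/8, d'=-11/4
row 2: denom=8−3·3/8=55/8; d'=(-8−3·-11/4)/(55/8)=2/55
row 3: denom=4−1·8/55=212/55; d'=(24−1·2/55)/(212/55)=659/106
back: M3=659/106
back: M2=2/55−8/55·659/106=-46/53
back: M1=-11/4−3/8·-46/53=-257/106
M: M0=0, M1=-257/106, M2=-46/53, M3=659/106, M4=0
seg 0: a=-2, c=M0/2=0, d=(M1−M0)/(6·1)=-257/636, b=Δ0−h0·(2M0+M1)/6=2801/636
seg 1: a=2, c=M1/2=-257/212, d=(M2−M1)/(6·3)=55/636, b=Δ1−h1·(2M1+M2)/6=1015/318
seg 2: a=3, c=M2/2=-23/53, d=(M3−M2)/(6·1)=751/636, b=Δ2−h2·(2M2+M3)/6=-1111/636
seg 3: a=2, c=M3/2=659/212, d=(M4−M3)/(6·1)=-659/636, b=Δ3−h3·(2M3+M4)/6=295/318
t_q=1/2 → seg 0, τ=1/2; S=-2+2801/636·τ+0·τ²+-257/636·τ³=257/1696

  seg 0: a=-2 b=2801/636 c=0 d=-257/636
  seg 1: a=2 b=1015/318 c=-257/212 d=55/636
  seg 2: a=3 b=-1111/636 c=-23/53 d=751/636
  seg 3: a=2 b=295/318 c=659/212 d=-659/636
S(1/2) = 257/1696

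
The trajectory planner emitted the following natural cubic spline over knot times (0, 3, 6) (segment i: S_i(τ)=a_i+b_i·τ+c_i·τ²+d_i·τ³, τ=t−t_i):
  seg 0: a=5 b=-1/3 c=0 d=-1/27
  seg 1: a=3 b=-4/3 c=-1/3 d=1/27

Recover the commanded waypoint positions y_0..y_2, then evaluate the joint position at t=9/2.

y_0=5 y_1=3 y_2=-3
S(9/2) = 3/8

y_0 = S_0(0) = a_0 = 5
y_1 = S_1(0) = a_1 = 3
y_2 = S_1(3) = -3
t_q=9/2 is in segment 1 (τ=3/2); S_1(τ)=3/8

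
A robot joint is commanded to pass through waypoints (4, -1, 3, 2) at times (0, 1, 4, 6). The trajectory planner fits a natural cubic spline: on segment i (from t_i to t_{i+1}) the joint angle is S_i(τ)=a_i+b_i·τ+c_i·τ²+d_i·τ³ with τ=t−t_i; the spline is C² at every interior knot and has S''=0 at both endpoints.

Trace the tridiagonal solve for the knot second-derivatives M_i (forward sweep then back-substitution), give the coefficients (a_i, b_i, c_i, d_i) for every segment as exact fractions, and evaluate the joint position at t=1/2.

Δ: Δ0=-5, Δ1=4/3, Δ2=-1/2
row 1: diag=8, rhs=38; c'=3/8, d'=19/4
row 2: denom=10−3·3/8=71/8; d'=(-11−3·19/4)/(71/8)=-202/71
back: M2=-202/71
back: M1=19/4−3/8·-202/71=413/71
M: M0=0, M1=413/71, M2=-202/71, M3=0
seg 0: a=4, c=M0/2=0, d=(M1−M0)/(6·1)=413/426, b=Δ0−h0·(2M0+M1)/6=-2543/426
seg 1: a=-1, c=M1/2=413/142, d=(M2−M1)/(6·3)=-205/426, b=Δ1−h1·(2M1+M2)/6=-652/213
seg 2: a=3, c=M2/2=-101/71, d=(M3−M2)/(6·2)=101/426, b=Δ2−h2·(2M2+M3)/6=595/426
t_q=1/2 → seg 0, τ=1/2; S=4+-2543/426·τ+0·τ²+413/426·τ³=1291/1136

  seg 0: a=4 b=-2543/426 c=0 d=413/426
  seg 1: a=-1 b=-652/213 c=413/142 d=-205/426
  seg 2: a=3 b=595/426 c=-101/71 d=101/426
S(1/2) = 1291/1136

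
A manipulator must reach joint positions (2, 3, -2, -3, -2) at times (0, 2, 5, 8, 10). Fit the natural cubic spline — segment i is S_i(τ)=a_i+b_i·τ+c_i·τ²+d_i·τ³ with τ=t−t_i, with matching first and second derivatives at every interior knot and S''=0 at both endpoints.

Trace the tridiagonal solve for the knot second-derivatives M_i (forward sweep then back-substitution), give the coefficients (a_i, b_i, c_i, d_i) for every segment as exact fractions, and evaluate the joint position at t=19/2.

  seg 0: a=2 b=88/85 c=0 d=-91/680
  seg 1: a=3 b=-97/170 c=-273/340 d=1339/9180
  seg 2: a=-2 b=-29/20 c=26/51 d=-421/9180
  seg 3: a=-3 b=63/170 c=33/340 d=-11/680
S(19/2) = -2481/1088

Δ: Δ0=1/2, Δ1=-5/3, Δ2=-1/3, Δ3=1/2
row 1: diag=10, rhs=-13; c'=3/10, d'=-13/10
row 2: denom=12−3·3/10=111/10; d'=(8−3·-13/10)/(111/10)=119/111
row 3: denom=10−3·10/37=340/37; d'=(5−3·119/111)/(340/37)=33/170
back: M3=33/170
back: M2=119/111−10/37·33/170=52/51
back: M1=-13/10−3/10·52/51=-273/170
M: M0=0, M1=-273/170, M2=52/51, M3=33/170, M4=0
seg 0: a=2, c=M0/2=0, d=(M1−M0)/(6·2)=-91/680, b=Δ0−h0·(2M0+M1)/6=88/85
seg 1: a=3, c=M1/2=-273/340, d=(M2−M1)/(6·3)=1339/9180, b=Δ1−h1·(2M1+M2)/6=-97/170
seg 2: a=-2, c=M2/2=26/51, d=(M3−M2)/(6·3)=-421/9180, b=Δ2−h2·(2M2+M3)/6=-29/20
seg 3: a=-3, c=M3/2=33/340, d=(M4−M3)/(6·2)=-11/680, b=Δ3−h3·(2M3+M4)/6=63/170
t_q=19/2 → seg 3, τ=3/2; S=-3+63/170·τ+33/340·τ²+-11/680·τ³=-2481/1088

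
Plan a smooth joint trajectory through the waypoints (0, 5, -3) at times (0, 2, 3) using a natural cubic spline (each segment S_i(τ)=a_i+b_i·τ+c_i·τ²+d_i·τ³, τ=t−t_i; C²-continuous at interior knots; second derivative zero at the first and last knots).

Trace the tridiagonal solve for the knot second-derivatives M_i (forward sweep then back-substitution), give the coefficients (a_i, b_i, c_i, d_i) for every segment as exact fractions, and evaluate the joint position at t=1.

Δ: Δ0=5/2, Δ1=-8
row 1: diag=6, rhs=-63; c'=1/6, d'=-21/2
back: M1=-21/2
M: M0=0, M1=-21/2, M2=0
seg 0: a=0, c=M0/2=0, d=(M1−M0)/(6·2)=-7/8, b=Δ0−h0·(2M0+M1)/6=6
seg 1: a=5, c=M1/2=-21/4, d=(M2−M1)/(6·1)=7/4, b=Δ1−h1·(2M1+M2)/6=-9/2
t_q=1 → seg 0, τ=1; S=0+6·τ+0·τ²+-7/8·τ³=41/8

  seg 0: a=0 b=6 c=0 d=-7/8
  seg 1: a=5 b=-9/2 c=-21/4 d=7/4
S(1) = 41/8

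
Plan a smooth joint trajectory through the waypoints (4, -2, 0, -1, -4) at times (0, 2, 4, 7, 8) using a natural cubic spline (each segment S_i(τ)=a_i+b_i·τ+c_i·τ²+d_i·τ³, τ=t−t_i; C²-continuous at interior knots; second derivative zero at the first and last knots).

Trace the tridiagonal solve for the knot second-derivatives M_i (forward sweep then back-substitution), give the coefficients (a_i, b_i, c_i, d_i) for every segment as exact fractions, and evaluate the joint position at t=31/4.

  seg 0: a=4 b=-820/201 c=0 d=217/804
  seg 1: a=-2 b=-169/201 c=217/134 d=-281/804
  seg 2: a=0 b=290/201 c=-32/67 d=-23/603
  seg 3: a=-1 b=-493/201 c=-55/67 d=55/201
S(31/4) = -13661/4288

Δ: Δ0=-3, Δ1=1, Δ2=-1/3, Δ3=-3
row 1: diag=8, rhs=24; c'=1/4, d'=3
row 2: denom=10−2·1/4=19/2; d'=(-8−2·3)/(19/2)=-28/19
row 3: denom=8−3·6/19=134/19; d'=(-16−3·-28/19)/(134/19)=-110/67
back: M3=-110/67
back: M2=-28/19−6/19·-110/67=-64/67
back: M1=3−1/4·-64/67=217/67
M: M0=0, M1=217/67, M2=-64/67, M3=-110/67, M4=0
seg 0: a=4, c=M0/2=0, d=(M1−M0)/(6·2)=217/804, b=Δ0−h0·(2M0+M1)/6=-820/201
seg 1: a=-2, c=M1/2=217/134, d=(M2−M1)/(6·2)=-281/804, b=Δ1−h1·(2M1+M2)/6=-169/201
seg 2: a=0, c=M2/2=-32/67, d=(M3−M2)/(6·3)=-23/603, b=Δ2−h2·(2M2+M3)/6=290/201
seg 3: a=-1, c=M3/2=-55/67, d=(M4−M3)/(6·1)=55/201, b=Δ3−h3·(2M3+M4)/6=-493/201
t_q=31/4 → seg 3, τ=3/4; S=-1+-493/201·τ+-55/67·τ²+55/201·τ³=-13661/4288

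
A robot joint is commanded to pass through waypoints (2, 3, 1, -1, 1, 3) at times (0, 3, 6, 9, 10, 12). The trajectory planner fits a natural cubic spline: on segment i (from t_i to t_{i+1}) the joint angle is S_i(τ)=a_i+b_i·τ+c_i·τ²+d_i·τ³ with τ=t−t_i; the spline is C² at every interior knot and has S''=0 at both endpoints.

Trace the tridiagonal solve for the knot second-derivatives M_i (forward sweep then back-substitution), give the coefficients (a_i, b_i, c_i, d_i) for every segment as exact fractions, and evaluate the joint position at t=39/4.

Δ: Δ0=1/3, Δ1=-2/3, Δ2=-2/3, Δ3=2, Δ4=1
row 1: diag=12, rhs=-6; c'=1/4, d'=-1/2
row 2: denom=12−3·1/4=45/4; d'=(0−3·-1/2)/(45/4)=2/15
row 3: denom=8−3·4/15=36/5; d'=(16−3·2/15)/(36/5)=13/6
row 4: denom=6−1·5/36=211/36; d'=(-6−1·13/6)/(211/36)=-294/211
back: M4=-294/211
back: M3=13/6−5/36·-294/211=498/211
back: M2=2/15−4/15·498/211=-314/633
back: M1=-1/2−1/4·-314/633=-238/633
M: M0=0, M1=-238/633, M2=-314/633, M3=498/211, M4=-294/211, M5=0
seg 0: a=2, c=M0/2=0, d=(M1−M0)/(6·3)=-119/5697, b=Δ0−h0·(2M0+M1)/6=110/211
seg 1: a=3, c=M1/2=-119/633, d=(M2−M1)/(6·3)=-38/5697, b=Δ1−h1·(2M1+M2)/6=-9/211
seg 2: a=1, c=M2/2=-157/633, d=(M3−M2)/(6·3)=904/5697, b=Δ2−h2·(2M2+M3)/6=-285/211
seg 3: a=-1, c=M3/2=249/211, d=(M4−M3)/(6·1)=-132/211, b=Δ3−h3·(2M3+M4)/6=305/211
seg 4: a=1, c=M4/2=-147/211, d=(M5−M4)/(6·2)=49/422, b=Δ4−h4·(2M4+M5)/6=407/211
t_q=39/4 → seg 3, τ=3/4; S=-1+305/211·τ+249/211·τ²+-132/211·τ³=817/1688

  seg 0: a=2 b=110/211 c=0 d=-119/5697
  seg 1: a=3 b=-9/211 c=-119/633 d=-38/5697
  seg 2: a=1 b=-285/211 c=-157/633 d=904/5697
  seg 3: a=-1 b=305/211 c=249/211 d=-132/211
  seg 4: a=1 b=407/211 c=-147/211 d=49/422
S(39/4) = 817/1688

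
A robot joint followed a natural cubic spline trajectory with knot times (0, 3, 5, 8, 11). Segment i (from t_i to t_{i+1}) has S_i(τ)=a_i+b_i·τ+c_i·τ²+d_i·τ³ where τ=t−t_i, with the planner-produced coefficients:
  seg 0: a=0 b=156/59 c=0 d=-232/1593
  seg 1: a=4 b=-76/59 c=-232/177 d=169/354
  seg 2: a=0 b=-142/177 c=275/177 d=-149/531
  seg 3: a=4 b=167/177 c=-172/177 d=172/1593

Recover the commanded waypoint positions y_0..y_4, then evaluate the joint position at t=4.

y_0=0 y_1=4 y_2=0 y_3=4 y_4=1
S(4) = 665/354

y_0 = S_0(0) = a_0 = 0
y_1 = S_1(0) = a_1 = 4
y_2 = S_2(0) = a_2 = 0
y_3 = S_3(0) = a_3 = 4
y_4 = S_3(3) = 1
t_q=4 is in segment 1 (τ=1); S_1(τ)=665/354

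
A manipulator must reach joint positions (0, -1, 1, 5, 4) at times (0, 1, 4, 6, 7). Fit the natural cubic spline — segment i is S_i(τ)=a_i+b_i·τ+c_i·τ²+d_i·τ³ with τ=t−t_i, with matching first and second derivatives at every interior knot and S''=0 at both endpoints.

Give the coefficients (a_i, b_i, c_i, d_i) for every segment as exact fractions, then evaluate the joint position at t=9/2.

Δ: Δ0=-1, Δ1=2/3, Δ2=2, Δ3=-1
row 1: diag=8, rhs=10; c'=3/8, d'=5/4
row 2: denom=10−3·3/8=71/8; d'=(8−3·5/4)/(71/8)=34/71
row 3: denom=6−2·16/71=394/71; d'=(-18−2·34/71)/(394/71)=-673/197
back: M3=-673/197
back: M2=34/71−16/71·-673/197=246/197
back: M1=5/4−3/8·246/197=154/197
M: M0=0, M1=154/197, M2=246/197, M3=-673/197, M4=0
seg 0: a=0, c=M0/2=0, d=(M1−M0)/(6·1)=77/591, b=Δ0−h0·(2M0+M1)/6=-668/591
seg 1: a=-1, c=M1/2=77/197, d=(M2−M1)/(6·3)=46/1773, b=Δ1−h1·(2M1+M2)/6=-437/591
seg 2: a=1, c=M2/2=123/197, d=(M3−M2)/(6·2)=-919/2364, b=Δ2−h2·(2M2+M3)/6=1363/591
seg 3: a=5, c=M3/2=-673/394, d=(M4−M3)/(6·1)=673/1182, b=Δ3−h3·(2M3+M4)/6=82/591
t_q=9/2 → seg 2, τ=1/2; S=1+1363/591·τ+123/197·τ²+-919/2364·τ³=14251/6304

  seg 0: a=0 b=-668/591 c=0 d=77/591
  seg 1: a=-1 b=-437/591 c=77/197 d=46/1773
  seg 2: a=1 b=1363/591 c=123/197 d=-919/2364
  seg 3: a=5 b=82/591 c=-673/394 d=673/1182
S(9/2) = 14251/6304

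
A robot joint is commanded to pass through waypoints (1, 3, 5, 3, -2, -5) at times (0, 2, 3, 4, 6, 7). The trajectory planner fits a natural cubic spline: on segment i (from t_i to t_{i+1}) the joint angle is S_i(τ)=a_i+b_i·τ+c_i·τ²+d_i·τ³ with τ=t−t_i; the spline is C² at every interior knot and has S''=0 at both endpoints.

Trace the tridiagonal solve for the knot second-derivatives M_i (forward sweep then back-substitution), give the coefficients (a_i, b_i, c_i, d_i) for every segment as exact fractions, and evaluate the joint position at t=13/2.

  seg 0: a=1 b=51/175 c=0 d=31/175
  seg 1: a=3 b=423/175 c=186/175 d=-37/25
  seg 2: a=5 b=18/175 c=-591/175 d=223/175
  seg 3: a=3 b=-99/35 c=78/175 d=-197/1400
  seg 4: a=-2 b=-957/350 c=-279/700 d=93/700
S(13/2) = -19321/5600

Δ: Δ0=1, Δ1=2, Δ2=-2, Δ3=-5/2, Δ4=-3
row 1: diag=6, rhs=6; c'=1/6, d'=1
row 2: denom=4−1·1/6=23/6; d'=(-24−1·1)/(23/6)=-150/23
row 3: denom=6−1·6/23=132/23; d'=(-3−1·-150/23)/(132/23)=27/44
row 4: denom=6−2·23/66=175/33; d'=(-3−2·27/44)/(175/33)=-279/350
back: M4=-279/350
back: M3=27/44−23/66·-279/350=156/175
back: M2=-150/23−6/23·156/175=-1182/175
back: M1=1−1/6·-1182/175=372/175
M: M0=0, M1=372/175, M2=-1182/175, M3=156/175, M4=-279/350, M5=0
seg 0: a=1, c=M0/2=0, d=(M1−M0)/(6·2)=31/175, b=Δ0−h0·(2M0+M1)/6=51/175
seg 1: a=3, c=M1/2=186/175, d=(M2−M1)/(6·1)=-37/25, b=Δ1−h1·(2M1+M2)/6=423/175
seg 2: a=5, c=M2/2=-591/175, d=(M3−M2)/(6·1)=223/175, b=Δ2−h2·(2M2+M3)/6=18/175
seg 3: a=3, c=M3/2=78/175, d=(M4−M3)/(6·2)=-197/1400, b=Δ3−h3·(2M3+M4)/6=-99/35
seg 4: a=-2, c=M4/2=-279/700, d=(M5−M4)/(6·1)=93/700, b=Δ4−h4·(2M4+M5)/6=-957/350
t_q=13/2 → seg 4, τ=1/2; S=-2+-957/350·τ+-279/700·τ²+93/700·τ³=-19321/5600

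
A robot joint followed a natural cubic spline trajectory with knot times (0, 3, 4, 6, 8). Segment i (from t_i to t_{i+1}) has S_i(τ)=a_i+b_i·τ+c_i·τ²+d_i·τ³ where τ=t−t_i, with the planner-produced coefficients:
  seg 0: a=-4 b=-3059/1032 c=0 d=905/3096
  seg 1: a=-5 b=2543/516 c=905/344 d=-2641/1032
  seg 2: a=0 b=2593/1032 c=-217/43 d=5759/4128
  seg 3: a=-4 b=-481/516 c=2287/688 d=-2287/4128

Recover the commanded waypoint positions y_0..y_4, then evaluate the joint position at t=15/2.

y_0=-4 y_1=-5 y_2=0 y_3=-4 y_4=3
S(15/2) = 2325/11008

y_0 = S_0(0) = a_0 = -4
y_1 = S_1(0) = a_1 = -5
y_2 = S_2(0) = a_2 = 0
y_3 = S_3(0) = a_3 = -4
y_4 = S_3(2) = 3
t_q=15/2 is in segment 3 (τ=3/2); S_3(τ)=2325/11008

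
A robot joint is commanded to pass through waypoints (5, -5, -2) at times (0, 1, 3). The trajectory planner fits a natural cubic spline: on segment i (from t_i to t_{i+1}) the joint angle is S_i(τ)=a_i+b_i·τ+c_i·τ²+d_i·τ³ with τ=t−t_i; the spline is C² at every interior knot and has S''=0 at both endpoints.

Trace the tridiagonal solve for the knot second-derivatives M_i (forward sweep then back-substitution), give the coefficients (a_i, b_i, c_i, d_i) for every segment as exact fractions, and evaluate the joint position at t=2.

Δ: Δ0=-10, Δ1=3/2
row 1: diag=6, rhs=69; c'=1/3, d'=23/2
back: M1=23/2
M: M0=0, M1=23/2, M2=0
seg 0: a=5, c=M0/2=0, d=(M1−M0)/(6·1)=23/12, b=Δ0−h0·(2M0+M1)/6=-143/12
seg 1: a=-5, c=M1/2=23/4, d=(M2−M1)/(6·2)=-23/24, b=Δ1−h1·(2M1+M2)/6=-37/6
t_q=2 → seg 1, τ=1; S=-5+-37/6·τ+23/4·τ²+-23/24·τ³=-51/8

  seg 0: a=5 b=-143/12 c=0 d=23/12
  seg 1: a=-5 b=-37/6 c=23/4 d=-23/24
S(2) = -51/8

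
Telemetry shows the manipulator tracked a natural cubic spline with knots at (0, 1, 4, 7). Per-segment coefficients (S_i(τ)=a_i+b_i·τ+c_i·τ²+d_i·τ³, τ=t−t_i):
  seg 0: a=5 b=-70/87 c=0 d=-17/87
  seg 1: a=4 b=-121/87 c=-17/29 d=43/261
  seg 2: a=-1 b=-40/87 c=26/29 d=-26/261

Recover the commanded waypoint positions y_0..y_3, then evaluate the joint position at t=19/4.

y_0=5 y_1=4 y_2=-1 y_3=3
S(19/4) = -819/928

y_0 = S_0(0) = a_0 = 5
y_1 = S_1(0) = a_1 = 4
y_2 = S_2(0) = a_2 = -1
y_3 = S_2(3) = 3
t_q=19/4 is in segment 2 (τ=3/4); S_2(τ)=-819/928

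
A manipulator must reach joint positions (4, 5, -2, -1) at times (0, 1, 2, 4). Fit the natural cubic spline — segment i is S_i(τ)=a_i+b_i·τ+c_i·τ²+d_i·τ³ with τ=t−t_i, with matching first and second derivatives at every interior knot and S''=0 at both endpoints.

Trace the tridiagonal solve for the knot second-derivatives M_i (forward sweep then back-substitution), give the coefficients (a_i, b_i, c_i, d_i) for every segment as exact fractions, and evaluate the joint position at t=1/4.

Δ: Δ0=1, Δ1=-7, Δ2=1/2
row 1: diag=4, rhs=-48; c'=1/4, d'=-12
row 2: denom=6−1·1/4=23/4; d'=(45−1·-12)/(23/4)=228/23
back: M2=228/23
back: M1=-12−1/4·228/23=-333/23
M: M0=0, M1=-333/23, M2=228/23, M3=0
seg 0: a=4, c=M0/2=0, d=(M1−M0)/(6·1)=-111/46, b=Δ0−h0·(2M0+M1)/6=157/46
seg 1: a=5, c=M1/2=-333/46, d=(M2−M1)/(6·1)=187/46, b=Δ1−h1·(2M1+M2)/6=-88/23
seg 2: a=-2, c=M2/2=114/23, d=(M3−M2)/(6·2)=-19/23, b=Δ2−h2·(2M2+M3)/6=-281/46
t_q=1/4 → seg 0, τ=1/4; S=4+157/46·τ+0·τ²+-111/46·τ³=14177/2944

  seg 0: a=4 b=157/46 c=0 d=-111/46
  seg 1: a=5 b=-88/23 c=-333/46 d=187/46
  seg 2: a=-2 b=-281/46 c=114/23 d=-19/23
S(1/4) = 14177/2944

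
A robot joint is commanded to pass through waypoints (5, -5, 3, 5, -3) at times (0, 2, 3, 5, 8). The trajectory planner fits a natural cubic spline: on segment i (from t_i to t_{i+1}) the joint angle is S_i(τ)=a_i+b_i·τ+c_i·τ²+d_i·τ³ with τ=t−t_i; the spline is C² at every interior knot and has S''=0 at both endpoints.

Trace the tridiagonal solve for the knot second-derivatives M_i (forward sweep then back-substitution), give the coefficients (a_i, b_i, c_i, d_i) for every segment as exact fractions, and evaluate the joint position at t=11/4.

  seg 0: a=5 b=-4817/489 c=0 d=593/489
  seg 1: a=-5 b=2299/489 c=1186/163 d=-1945/489
  seg 2: a=3 b=3580/489 c=-759/163 d=1463/1956
  seg 3: a=5 b=-1139/489 c=-55/326 d=55/2934
S(11/4) = 9815/10432

Δ: Δ0=-5, Δ1=8, Δ2=1, Δ3=-8/3
row 1: diag=6, rhs=78; c'=1/6, d'=13
row 2: denom=6−1·1/6=35/6; d'=(-42−1·13)/(35/6)=-66/7
row 3: denom=10−2·12/35=326/35; d'=(-22−2·-66/7)/(326/35)=-55/163
back: M3=-55/163
back: M2=-66/7−12/35·-55/163=-1518/163
back: M1=13−1/6·-1518/163=2372/163
M: M0=0, M1=2372/163, M2=-1518/163, M3=-55/163, M4=0
seg 0: a=5, c=M0/2=0, d=(M1−M0)/(6·2)=593/489, b=Δ0−h0·(2M0+M1)/6=-4817/489
seg 1: a=-5, c=M1/2=1186/163, d=(M2−M1)/(6·1)=-1945/489, b=Δ1−h1·(2M1+M2)/6=2299/489
seg 2: a=3, c=M2/2=-759/163, d=(M3−M2)/(6·2)=1463/1956, b=Δ2−h2·(2M2+M3)/6=3580/489
seg 3: a=5, c=M3/2=-55/326, d=(M4−M3)/(6·3)=55/2934, b=Δ3−h3·(2M3+M4)/6=-1139/489
t_q=11/4 → seg 1, τ=3/4; S=-5+2299/489·τ+1186/163·τ²+-1945/489·τ³=9815/10432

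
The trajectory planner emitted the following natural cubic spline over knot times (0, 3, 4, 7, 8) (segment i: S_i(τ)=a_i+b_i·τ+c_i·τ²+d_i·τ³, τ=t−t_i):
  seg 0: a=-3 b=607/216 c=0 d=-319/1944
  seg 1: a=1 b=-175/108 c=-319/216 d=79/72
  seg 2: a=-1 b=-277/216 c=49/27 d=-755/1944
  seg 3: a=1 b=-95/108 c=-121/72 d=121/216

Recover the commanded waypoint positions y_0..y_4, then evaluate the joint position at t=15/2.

y_0=-3 y_1=1 y_2=-1 y_3=1 y_4=-1
S(15/2) = 121/576

y_0 = S_0(0) = a_0 = -3
y_1 = S_1(0) = a_1 = 1
y_2 = S_2(0) = a_2 = -1
y_3 = S_3(0) = a_3 = 1
y_4 = S_3(1) = -1
t_q=15/2 is in segment 3 (τ=1/2); S_3(τ)=121/576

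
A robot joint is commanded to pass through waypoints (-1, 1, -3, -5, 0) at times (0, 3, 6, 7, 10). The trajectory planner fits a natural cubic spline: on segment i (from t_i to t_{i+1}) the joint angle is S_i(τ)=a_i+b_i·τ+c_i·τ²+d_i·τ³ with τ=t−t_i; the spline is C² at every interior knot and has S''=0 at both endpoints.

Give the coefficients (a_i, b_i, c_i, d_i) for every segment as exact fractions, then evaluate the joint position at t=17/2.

Δ: Δ0=2/3, Δ1=-4/3, Δ2=-2, Δ3=5/3
row 1: diag=12, rhs=-12; c'=1/4, d'=-1
row 2: denom=8−3·1/4=29/4; d'=(-4−3·-1)/(29/4)=-4/29
row 3: denom=8−1·4/29=228/29; d'=(22−1·-4/29)/(228/29)=107/38
back: M3=107/38
back: M2=-4/29−4/29·107/38=-10/19
back: M1=-1−1/4·-10/19=-33/38
M: M0=0, M1=-33/38, M2=-10/19, M3=107/38, M4=0
seg 0: a=-1, c=M0/2=0, d=(M1−M0)/(6·3)=-11/228, b=Δ0−h0·(2M0+M1)/6=251/228
seg 1: a=1, c=M1/2=-33/76, d=(M2−M1)/(6·3)=13/684, b=Δ1−h1·(2M1+M2)/6=-23/114
seg 2: a=-3, c=M2/2=-5/19, d=(M3−M2)/(6·1)=127/228, b=Δ2−h2·(2M2+M3)/6=-523/228
seg 3: a=-5, c=M3/2=107/76, d=(M4−M3)/(6·3)=-107/684, b=Δ3−h3·(2M3+M4)/6=-131/114
t_q=17/2 → seg 3, τ=3/2; S=-5+-131/114·τ+107/76·τ²+-107/684·τ³=-2483/608

  seg 0: a=-1 b=251/228 c=0 d=-11/228
  seg 1: a=1 b=-23/114 c=-33/76 d=13/684
  seg 2: a=-3 b=-523/228 c=-5/19 d=127/228
  seg 3: a=-5 b=-131/114 c=107/76 d=-107/684
S(17/2) = -2483/608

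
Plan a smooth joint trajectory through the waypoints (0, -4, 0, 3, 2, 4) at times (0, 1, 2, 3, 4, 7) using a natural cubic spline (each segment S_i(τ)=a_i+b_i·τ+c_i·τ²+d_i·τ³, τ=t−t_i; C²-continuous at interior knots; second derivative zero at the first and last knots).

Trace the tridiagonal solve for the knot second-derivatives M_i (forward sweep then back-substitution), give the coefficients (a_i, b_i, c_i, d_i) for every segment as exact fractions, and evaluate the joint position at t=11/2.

Δ: Δ0=-4, Δ1=4, Δ2=3, Δ3=-1, Δ4=2/3
row 1: diag=4, rhs=48; c'=1/4, d'=12
row 2: denom=4−1·1/4=15/4; d'=(-6−1·12)/(15/4)=-24/5
row 3: denom=4−1·4/15=56/15; d'=(-24−1·-24/5)/(56/15)=-36/7
row 4: denom=8−1·15/56=433/56; d'=(10−1·-36/7)/(433/56)=848/433
back: M4=848/433
back: M3=-36/7−15/56·848/433=-2454/433
back: M2=-24/5−4/15·-2454/433=-1424/433
back: M1=12−1/4·-1424/433=5552/433
M: M0=0, M1=5552/433, M2=-1424/433, M3=-2454/433, M4=848/433, M5=0
seg 0: a=0, c=M0/2=0, d=(M1−M0)/(6·1)=2776/1299, b=Δ0−h0·(2M0+M1)/6=-7972/1299
seg 1: a=-4, c=M1/2=2776/433, d=(M2−M1)/(6·1)=-3488/1299, b=Δ1−h1·(2M1+M2)/6=356/1299
seg 2: a=0, c=M2/2=-712/433, d=(M3−M2)/(6·1)=-515/1299, b=Δ2−h2·(2M2+M3)/6=6548/1299
seg 3: a=3, c=M3/2=-1227/433, d=(M4−M3)/(6·1)=1651/1299, b=Δ3−h3·(2M3+M4)/6=731/1299
seg 4: a=2, c=M4/2=424/433, d=(M5−M4)/(6·3)=-424/3897, b=Δ4−h4·(2M4+M5)/6=-1678/1299
t_q=11/2 → seg 4, τ=3/2; S=2+-1678/1299·τ+424/433·τ²+-424/3897·τ³=822/433

  seg 0: a=0 b=-7972/1299 c=0 d=2776/1299
  seg 1: a=-4 b=356/1299 c=2776/433 d=-3488/1299
  seg 2: a=0 b=6548/1299 c=-712/433 d=-515/1299
  seg 3: a=3 b=731/1299 c=-1227/433 d=1651/1299
  seg 4: a=2 b=-1678/1299 c=424/433 d=-424/3897
S(11/2) = 822/433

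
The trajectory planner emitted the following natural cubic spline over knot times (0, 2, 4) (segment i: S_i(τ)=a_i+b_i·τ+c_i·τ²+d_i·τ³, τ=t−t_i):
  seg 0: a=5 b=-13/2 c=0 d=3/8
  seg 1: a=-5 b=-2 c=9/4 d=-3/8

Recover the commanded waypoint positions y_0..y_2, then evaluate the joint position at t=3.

y_0=5 y_1=-5 y_2=-3
S(3) = -41/8

y_0 = S_0(0) = a_0 = 5
y_1 = S_1(0) = a_1 = -5
y_2 = S_1(2) = -3
t_q=3 is in segment 1 (τ=1); S_1(τ)=-41/8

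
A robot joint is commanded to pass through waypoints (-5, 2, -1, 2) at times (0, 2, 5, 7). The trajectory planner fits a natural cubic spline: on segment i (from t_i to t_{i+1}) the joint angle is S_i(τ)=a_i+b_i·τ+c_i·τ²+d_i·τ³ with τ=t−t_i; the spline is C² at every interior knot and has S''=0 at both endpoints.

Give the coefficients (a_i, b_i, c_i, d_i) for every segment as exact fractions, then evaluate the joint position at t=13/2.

  seg 0: a=-5 b=121/26 c=0 d=-15/52
  seg 1: a=2 b=31/26 c=-45/26 d=1/3
  seg 2: a=-1 b=-5/26 c=33/26 d=-11/52
S(13/2) = 355/416

Δ: Δ0=7/2, Δ1=-1, Δ2=3/2
row 1: diag=10, rhs=-27; c'=3/10, d'=-27/10
row 2: denom=10−3·3/10=91/10; d'=(15−3·-27/10)/(91/10)=33/13
back: M2=33/13
back: M1=-27/10−3/10·33/13=-45/13
M: M0=0, M1=-45/13, M2=33/13, M3=0
seg 0: a=-5, c=M0/2=0, d=(M1−M0)/(6·2)=-15/52, b=Δ0−h0·(2M0+M1)/6=121/26
seg 1: a=2, c=M1/2=-45/26, d=(M2−M1)/(6·3)=1/3, b=Δ1−h1·(2M1+M2)/6=31/26
seg 2: a=-1, c=M2/2=33/26, d=(M3−M2)/(6·2)=-11/52, b=Δ2−h2·(2M2+M3)/6=-5/26
t_q=13/2 → seg 2, τ=3/2; S=-1+-5/26·τ+33/26·τ²+-11/52·τ³=355/416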